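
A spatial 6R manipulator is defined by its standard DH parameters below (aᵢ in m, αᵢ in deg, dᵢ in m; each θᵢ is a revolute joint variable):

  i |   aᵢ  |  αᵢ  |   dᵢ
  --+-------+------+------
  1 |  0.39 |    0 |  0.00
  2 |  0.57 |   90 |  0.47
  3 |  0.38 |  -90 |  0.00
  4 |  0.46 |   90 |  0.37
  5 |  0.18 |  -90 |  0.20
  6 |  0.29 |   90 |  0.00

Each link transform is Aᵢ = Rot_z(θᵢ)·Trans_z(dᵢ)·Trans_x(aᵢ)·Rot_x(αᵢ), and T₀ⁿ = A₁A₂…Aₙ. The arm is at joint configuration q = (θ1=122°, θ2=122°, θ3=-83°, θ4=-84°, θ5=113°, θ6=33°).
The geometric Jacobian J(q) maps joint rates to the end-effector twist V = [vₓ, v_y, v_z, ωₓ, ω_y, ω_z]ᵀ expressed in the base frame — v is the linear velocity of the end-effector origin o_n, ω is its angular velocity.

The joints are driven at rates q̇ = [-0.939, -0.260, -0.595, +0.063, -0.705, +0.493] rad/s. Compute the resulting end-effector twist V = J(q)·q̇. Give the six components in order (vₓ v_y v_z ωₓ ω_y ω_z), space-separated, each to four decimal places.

-1.2276 1.4496 -0.6385 1.0281 -0.4469 -1.8636

o_n = [-1.0741, -0.7692, 0.1963]
J₁: ẑ×o_n = [0.7692, -1.0741, 0.0000], ω = ẑ
J2: z=[0.0000, 0.0000, 1.0000] o=[-0.2067, 0.3307, 0.0000] → [1.1000, -0.8674, 0.0000, 0.0000, 0.0000, 1.0000]
J3: z=[-0.8988, 0.4384, 0.0000] o=[-0.4565, -0.1816, 0.4700] → [-0.1200, -0.2460, 0.7989, -0.8988, 0.4384, 0.0000]
J4: z=[-0.4351, -0.8921, 0.1219] o=[-0.4768, -0.2232, 0.0928] → [-0.0258, -0.0277, -0.2952, -0.4351, -0.8921, 0.1219]
J5: z=[-0.0408, 0.1548, 0.9871] o=[-1.0516, -0.3580, 0.0902] → [0.4224, -0.0179, 0.0203, -0.0408, 0.1548, 0.9871]
J6: z=[0.9980, -0.0422, 0.0479] o=[-1.0686, -0.5047, 0.3151] → [0.0177, 0.1183, -0.2642, 0.9980, -0.0422, 0.0479]
V = J·q̇ = [-1.2276, 1.4496, -0.6385, 1.0281, -0.4469, -1.8636]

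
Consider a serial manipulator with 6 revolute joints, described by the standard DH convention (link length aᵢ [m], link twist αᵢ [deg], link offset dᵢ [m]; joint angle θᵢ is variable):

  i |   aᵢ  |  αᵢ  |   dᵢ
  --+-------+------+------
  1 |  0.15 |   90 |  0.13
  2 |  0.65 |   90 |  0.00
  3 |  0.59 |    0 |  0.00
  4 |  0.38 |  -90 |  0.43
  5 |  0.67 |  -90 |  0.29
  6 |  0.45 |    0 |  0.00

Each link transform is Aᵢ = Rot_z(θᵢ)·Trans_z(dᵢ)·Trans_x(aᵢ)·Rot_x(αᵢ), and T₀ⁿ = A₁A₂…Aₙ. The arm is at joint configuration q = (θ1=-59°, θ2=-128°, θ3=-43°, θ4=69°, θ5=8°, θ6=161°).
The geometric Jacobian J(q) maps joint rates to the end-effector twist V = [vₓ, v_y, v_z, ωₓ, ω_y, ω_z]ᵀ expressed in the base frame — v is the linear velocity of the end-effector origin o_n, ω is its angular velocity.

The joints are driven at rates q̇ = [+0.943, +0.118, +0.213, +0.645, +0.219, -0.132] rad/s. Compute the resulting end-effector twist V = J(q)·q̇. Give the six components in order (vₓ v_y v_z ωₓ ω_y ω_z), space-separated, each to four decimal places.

o_n = [-0.5832, 0.9719, -0.8695]
J₁: ẑ×o_n = [-0.9719, -0.5832, 0.0000], ω = ẑ
J2: z=[-0.8572, -0.5150, 0.0000] o=[0.0773, -0.1286, 0.1300] → [0.5148, -0.8568, -1.2834, -0.8572, -0.5150, 0.0000]
J3: z=[-0.4059, 0.6755, 0.6157] o=[-0.1289, 0.2144, -0.3822] → [-0.7955, -0.4775, -0.0005, -0.4059, 0.6755, 0.6157]
J4: z=[-0.4059, 0.6755, 0.6157] o=[0.0792, 0.6494, -0.7222] → [-0.2980, -0.4676, 0.3165, -0.4059, 0.6755, 0.6157]
J5: z=[-0.6314, -0.6943, 0.3454] o=[-0.3464, 1.0343, -0.7266] → [0.1208, -0.1720, -0.1250, -0.6314, -0.6943, 0.3454]
J6: z=[0.4939, -0.7035, -0.5111] o=[-0.9300, 0.9349, -1.1538] → [-0.1811, -0.3177, 0.2623, 0.4939, -0.7035, -0.5111]
V = J·q̇ = [-1.1670, -1.0500, -0.0094, -0.6528, 0.4596, 1.6144]

-1.1670 -1.0500 -0.0094 -0.6528 0.4596 1.6144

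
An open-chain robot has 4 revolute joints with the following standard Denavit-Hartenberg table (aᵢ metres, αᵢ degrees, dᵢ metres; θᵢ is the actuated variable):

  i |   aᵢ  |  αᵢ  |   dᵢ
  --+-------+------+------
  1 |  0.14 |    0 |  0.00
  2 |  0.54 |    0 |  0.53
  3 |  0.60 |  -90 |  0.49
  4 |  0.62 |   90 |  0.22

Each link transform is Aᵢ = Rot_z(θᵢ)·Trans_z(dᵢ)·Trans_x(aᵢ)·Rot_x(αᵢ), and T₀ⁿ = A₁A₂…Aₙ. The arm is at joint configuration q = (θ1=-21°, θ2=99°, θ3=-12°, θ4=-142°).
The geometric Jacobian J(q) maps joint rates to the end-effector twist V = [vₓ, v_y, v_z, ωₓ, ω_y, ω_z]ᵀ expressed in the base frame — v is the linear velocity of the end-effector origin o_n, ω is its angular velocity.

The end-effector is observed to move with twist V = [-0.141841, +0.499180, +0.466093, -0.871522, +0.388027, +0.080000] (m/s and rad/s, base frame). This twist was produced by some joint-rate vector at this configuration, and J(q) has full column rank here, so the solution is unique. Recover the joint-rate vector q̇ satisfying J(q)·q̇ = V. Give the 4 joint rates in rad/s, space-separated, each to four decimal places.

o_n = [0.0873, 0.6693, 1.4017]
J₁: ẑ×o_n = [-0.6693, 0.0873, 0.0000], ω = ẑ
J2: z=[0.0000, 0.0000, 1.0000] o=[0.1307, -0.0502, 0.0000] → [-0.7195, -0.0434, 0.0000, 0.0000, 0.0000, 1.0000]
J3: z=[0.0000, 0.0000, 1.0000] o=[0.2430, 0.4780, 0.5300] → [-0.1913, -0.1557, 0.0000, 0.0000, 0.0000, 1.0000]
J4: z=[-0.9135, 0.4067, 0.0000] o=[0.4870, 1.0262, 1.0200] → [0.1553, 0.3487, 0.4886, -0.9135, 0.4067, 0.0000]
q̇ = J⁺·V = [0.8530, -0.2520, -0.5210, 0.9540]

0.8530 -0.2520 -0.5210 0.9540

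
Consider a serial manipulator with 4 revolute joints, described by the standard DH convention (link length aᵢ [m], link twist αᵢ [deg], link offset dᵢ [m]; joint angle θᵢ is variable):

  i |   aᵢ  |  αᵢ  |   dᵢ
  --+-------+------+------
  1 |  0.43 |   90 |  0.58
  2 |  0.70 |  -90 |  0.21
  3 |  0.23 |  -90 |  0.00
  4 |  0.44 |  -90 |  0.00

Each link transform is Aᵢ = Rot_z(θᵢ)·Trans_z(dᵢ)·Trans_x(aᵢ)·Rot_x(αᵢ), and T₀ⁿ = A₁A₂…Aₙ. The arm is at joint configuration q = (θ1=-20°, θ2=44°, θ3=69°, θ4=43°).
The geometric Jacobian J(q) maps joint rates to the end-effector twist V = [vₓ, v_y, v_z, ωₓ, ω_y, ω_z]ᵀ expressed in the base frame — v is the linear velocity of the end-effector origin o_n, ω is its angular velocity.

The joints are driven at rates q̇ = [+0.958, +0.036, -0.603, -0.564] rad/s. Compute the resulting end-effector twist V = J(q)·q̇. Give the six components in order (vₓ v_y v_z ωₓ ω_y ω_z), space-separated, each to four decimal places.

0.2781 1.2493 0.4192 0.6681 -0.4966 0.8900

o_n = [1.3112, -0.1525, 0.9878]
J₁: ẑ×o_n = [0.1525, 1.3112, -0.0000], ω = ẑ
J2: z=[-0.3420, -0.9397, 0.0000] o=[0.4041, -0.1471, 0.5800] → [-0.3832, 0.1395, 0.8542, -0.3420, -0.9397, 0.0000]
J3: z=[-0.6528, 0.2376, 0.7193] o=[0.8054, -0.5166, 1.0663] → [-0.2806, 0.3126, -0.3579, -0.6528, 0.2376, 0.7193]
J4: z=[-0.5085, 0.5664, -0.6485] o=[0.9346, -0.3351, 1.1235] → [0.0415, -0.3133, -0.3062, -0.5085, 0.5664, -0.6485]
V = J·q̇ = [0.2781, 1.2493, 0.4192, 0.6681, -0.4966, 0.8900]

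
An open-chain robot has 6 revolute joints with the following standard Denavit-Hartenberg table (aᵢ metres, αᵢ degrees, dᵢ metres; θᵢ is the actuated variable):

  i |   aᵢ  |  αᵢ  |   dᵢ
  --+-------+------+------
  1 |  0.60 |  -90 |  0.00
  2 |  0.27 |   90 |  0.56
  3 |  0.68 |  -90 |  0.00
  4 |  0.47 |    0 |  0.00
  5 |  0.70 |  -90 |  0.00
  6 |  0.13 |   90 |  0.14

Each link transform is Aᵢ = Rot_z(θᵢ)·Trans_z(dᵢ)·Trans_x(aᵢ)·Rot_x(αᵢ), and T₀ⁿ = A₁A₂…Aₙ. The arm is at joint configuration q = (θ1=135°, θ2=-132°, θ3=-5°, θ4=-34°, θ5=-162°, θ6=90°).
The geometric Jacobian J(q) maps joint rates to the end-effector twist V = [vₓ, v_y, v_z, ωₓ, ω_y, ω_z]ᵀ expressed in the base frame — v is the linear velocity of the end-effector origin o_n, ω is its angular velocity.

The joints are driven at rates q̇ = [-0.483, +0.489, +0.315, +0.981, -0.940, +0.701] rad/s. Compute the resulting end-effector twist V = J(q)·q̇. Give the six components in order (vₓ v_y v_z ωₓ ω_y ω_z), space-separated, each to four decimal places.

-0.2773 0.1905 0.7867 0.0437 -0.8168 -1.2851

o_n = [-0.3079, -0.2567, 0.3206]
J₁: ẑ×o_n = [0.2567, -0.3079, 0.0000], ω = ẑ
J2: z=[-0.7071, -0.7071, 0.0000] o=[-0.4243, 0.4243, 0.0000] → [-0.2267, 0.2267, 0.5638, -0.7071, -0.7071, 0.0000]
J3: z=[0.5255, -0.5255, -0.6691] o=[-0.6925, -0.0995, 0.2006] → [-0.1682, -0.3203, 0.1194, 0.5255, -0.5255, -0.6691]
J4: z=[-0.6632, -0.7457, 0.0648] o=[-0.3301, -0.3781, 0.7041] → [0.2781, -0.2529, -0.0640, -0.6632, -0.7457, 0.0648]
J5: z=[-0.6632, -0.7457, 0.0648] o=[0.0157, -0.6758, 0.8167] → [0.3428, -0.3500, -0.5193, -0.6632, -0.7457, 0.0648]
J6: z=[0.3582, -0.3922, -0.8473] o=[-0.4443, -0.2987, 0.4476] → [0.0854, -0.0700, 0.0685, 0.3582, -0.3922, -0.8473]
V = J·q̇ = [-0.2773, 0.1905, 0.7867, 0.0437, -0.8168, -1.2851]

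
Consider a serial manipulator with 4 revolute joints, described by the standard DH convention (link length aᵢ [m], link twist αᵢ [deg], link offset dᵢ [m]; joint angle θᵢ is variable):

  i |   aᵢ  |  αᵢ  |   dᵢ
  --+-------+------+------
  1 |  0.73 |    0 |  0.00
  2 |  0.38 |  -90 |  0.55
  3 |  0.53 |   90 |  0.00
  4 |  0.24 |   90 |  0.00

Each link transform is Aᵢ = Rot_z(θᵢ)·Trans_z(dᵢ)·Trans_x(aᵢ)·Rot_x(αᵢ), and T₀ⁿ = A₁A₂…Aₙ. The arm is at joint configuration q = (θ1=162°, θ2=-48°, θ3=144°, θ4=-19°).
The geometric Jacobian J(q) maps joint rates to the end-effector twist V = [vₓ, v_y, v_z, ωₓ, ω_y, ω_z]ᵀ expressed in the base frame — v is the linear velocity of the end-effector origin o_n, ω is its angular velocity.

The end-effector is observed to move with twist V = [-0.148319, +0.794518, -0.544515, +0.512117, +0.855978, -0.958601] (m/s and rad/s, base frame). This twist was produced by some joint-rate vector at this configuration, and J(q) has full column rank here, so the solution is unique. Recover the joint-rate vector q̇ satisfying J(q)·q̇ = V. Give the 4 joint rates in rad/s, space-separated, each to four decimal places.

o_n = [-0.5284, 0.0451, 0.1051]
J₁: ẑ×o_n = [-0.0451, -0.5284, 0.0000], ω = ẑ
J2: z=[0.0000, 0.0000, 1.0000] o=[-0.6943, 0.2256, 0.0000] → [0.1805, 0.1659, -0.0000, 0.0000, 0.0000, 1.0000]
J3: z=[-0.9135, -0.4067, 0.0000] o=[-0.8488, 0.5727, 0.5500] → [0.1810, -0.4064, 0.6124, -0.9135, -0.4067, 0.0000]
J4: z=[-0.2391, 0.5370, -0.8090] o=[-0.6744, 0.1810, 0.2385] → [-0.1816, -0.1500, -0.0459, -0.2391, 0.5370, -0.8090]
q̇ = J⁺·V = [-0.9180, 0.7490, -0.8160, 0.9760]

-0.9180 0.7490 -0.8160 0.9760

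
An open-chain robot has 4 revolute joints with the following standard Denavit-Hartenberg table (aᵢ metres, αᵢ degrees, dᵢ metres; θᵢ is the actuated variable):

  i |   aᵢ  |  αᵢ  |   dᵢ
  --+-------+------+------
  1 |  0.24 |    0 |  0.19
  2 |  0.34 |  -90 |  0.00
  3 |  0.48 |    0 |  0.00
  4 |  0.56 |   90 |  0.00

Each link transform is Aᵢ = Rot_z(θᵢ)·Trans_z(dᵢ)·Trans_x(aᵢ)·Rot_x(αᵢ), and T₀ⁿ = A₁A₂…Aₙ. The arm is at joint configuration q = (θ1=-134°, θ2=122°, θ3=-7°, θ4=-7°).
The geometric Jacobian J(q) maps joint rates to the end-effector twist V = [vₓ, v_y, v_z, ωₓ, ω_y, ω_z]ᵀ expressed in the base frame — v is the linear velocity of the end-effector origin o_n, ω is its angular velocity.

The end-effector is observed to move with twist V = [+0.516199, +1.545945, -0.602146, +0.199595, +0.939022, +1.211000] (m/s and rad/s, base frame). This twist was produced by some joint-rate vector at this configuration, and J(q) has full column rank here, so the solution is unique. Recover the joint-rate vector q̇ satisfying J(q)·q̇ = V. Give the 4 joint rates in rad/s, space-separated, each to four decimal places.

o_n = [1.1634, -0.4554, 0.3840]
J₁: ẑ×o_n = [0.4554, 1.1634, -0.0000], ω = ẑ
J2: z=[0.0000, 0.0000, 1.0000] o=[-0.1667, -0.1726, 0.1900] → [0.2827, 1.3301, -0.0000, 0.0000, 0.0000, 1.0000]
J3: z=[0.2079, 0.9781, 0.0000] o=[0.1659, -0.2433, 0.1900] → [0.1897, -0.0403, -1.0198, 0.2079, 0.9781, 0.0000]
J4: z=[0.2079, 0.9781, 0.0000] o=[0.6319, -0.3424, 0.2485] → [0.1325, -0.0282, -0.5434, 0.2079, 0.9781, 0.0000]
q̇ = J⁺·V = [0.2140, 0.9970, 0.1690, 0.7910]

0.2140 0.9970 0.1690 0.7910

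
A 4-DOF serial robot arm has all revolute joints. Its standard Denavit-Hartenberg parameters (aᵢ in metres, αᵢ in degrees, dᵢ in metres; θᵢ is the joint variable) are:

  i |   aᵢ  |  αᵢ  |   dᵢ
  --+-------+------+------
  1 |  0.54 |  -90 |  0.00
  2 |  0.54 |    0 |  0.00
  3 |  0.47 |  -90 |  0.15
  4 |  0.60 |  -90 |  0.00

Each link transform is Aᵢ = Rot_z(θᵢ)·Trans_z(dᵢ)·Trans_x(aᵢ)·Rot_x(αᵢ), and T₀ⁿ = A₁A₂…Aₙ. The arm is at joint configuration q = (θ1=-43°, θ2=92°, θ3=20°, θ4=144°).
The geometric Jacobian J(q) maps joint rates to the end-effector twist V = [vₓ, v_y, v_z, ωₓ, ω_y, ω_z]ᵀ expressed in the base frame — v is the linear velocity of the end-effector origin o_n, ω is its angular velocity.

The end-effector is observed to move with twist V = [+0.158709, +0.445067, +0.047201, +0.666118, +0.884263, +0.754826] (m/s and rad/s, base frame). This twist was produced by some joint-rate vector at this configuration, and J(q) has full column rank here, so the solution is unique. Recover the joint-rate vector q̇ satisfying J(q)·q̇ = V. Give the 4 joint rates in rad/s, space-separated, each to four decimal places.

0.7080 0.6730 0.4280 0.1250

o_n = [0.2471, -0.5076, -0.5254]
J₁: ẑ×o_n = [0.5076, 0.2471, -0.0000], ω = ẑ
J2: z=[0.6820, 0.7314, 0.0000] o=[0.3949, -0.3683, 0.0000] → [-0.3842, 0.3583, 0.0131, 0.6820, 0.7314, 0.0000]
J3: z=[0.6820, 0.7314, 0.0000] o=[0.3811, -0.3554, -0.5397] → [0.0104, -0.0097, -0.0058, 0.6820, 0.7314, 0.0000]
J4: z=[-0.6781, 0.6323, 0.3746] o=[0.3547, -0.1256, -0.9754] → [0.4277, 0.2649, 0.3270, -0.6781, 0.6323, 0.3746]
q̇ = J⁺·V = [0.7080, 0.6730, 0.4280, 0.1250]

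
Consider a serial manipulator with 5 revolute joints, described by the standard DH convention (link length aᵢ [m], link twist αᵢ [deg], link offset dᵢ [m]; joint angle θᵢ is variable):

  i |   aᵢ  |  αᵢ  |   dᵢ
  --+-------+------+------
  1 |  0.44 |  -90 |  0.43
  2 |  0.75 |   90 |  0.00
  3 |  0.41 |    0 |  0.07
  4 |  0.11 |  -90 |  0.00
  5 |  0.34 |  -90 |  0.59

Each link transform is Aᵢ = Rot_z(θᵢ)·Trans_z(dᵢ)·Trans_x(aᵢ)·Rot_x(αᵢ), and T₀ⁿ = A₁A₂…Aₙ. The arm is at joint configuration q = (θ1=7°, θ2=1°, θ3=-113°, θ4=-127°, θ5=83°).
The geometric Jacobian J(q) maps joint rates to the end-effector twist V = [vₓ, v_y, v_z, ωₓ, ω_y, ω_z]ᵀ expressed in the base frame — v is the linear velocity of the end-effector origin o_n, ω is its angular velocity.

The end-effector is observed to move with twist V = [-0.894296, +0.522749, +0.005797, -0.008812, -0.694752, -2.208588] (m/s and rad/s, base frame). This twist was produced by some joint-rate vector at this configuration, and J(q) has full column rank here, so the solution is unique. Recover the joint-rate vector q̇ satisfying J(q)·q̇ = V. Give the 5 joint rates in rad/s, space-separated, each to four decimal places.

o_n = [0.5012, -0.4838, 0.1625]
J₁: ẑ×o_n = [0.4838, 0.5012, -0.0000], ω = ẑ
J2: z=[-0.1219, 0.9925, 0.0000] o=[0.4367, 0.0536, 0.4300] → [-0.2655, -0.0326, 0.0015, -0.1219, 0.9925, 0.0000]
J3: z=[0.0173, 0.0021, 0.9998] o=[1.1810, 0.1450, 0.4169] → [0.6282, -0.6754, -0.0094, 0.0173, 0.0021, 0.9998]
J4: z=[0.0173, 0.0021, 0.9998] o=[1.0692, -0.2490, 0.4897] → [0.2341, -0.5623, -0.0029, 0.0173, 0.0021, 0.9998]
J5: z=[-0.7985, -0.6018, 0.0151] o=[1.0031, -0.1611, 0.4907] → [0.2023, -0.2696, -0.0444, -0.7985, -0.6018, 0.0151]
q̇ = J⁺·V = [-0.7770, -0.6490, -0.9420, -0.4910, 0.0790]

-0.7770 -0.6490 -0.9420 -0.4910 0.0790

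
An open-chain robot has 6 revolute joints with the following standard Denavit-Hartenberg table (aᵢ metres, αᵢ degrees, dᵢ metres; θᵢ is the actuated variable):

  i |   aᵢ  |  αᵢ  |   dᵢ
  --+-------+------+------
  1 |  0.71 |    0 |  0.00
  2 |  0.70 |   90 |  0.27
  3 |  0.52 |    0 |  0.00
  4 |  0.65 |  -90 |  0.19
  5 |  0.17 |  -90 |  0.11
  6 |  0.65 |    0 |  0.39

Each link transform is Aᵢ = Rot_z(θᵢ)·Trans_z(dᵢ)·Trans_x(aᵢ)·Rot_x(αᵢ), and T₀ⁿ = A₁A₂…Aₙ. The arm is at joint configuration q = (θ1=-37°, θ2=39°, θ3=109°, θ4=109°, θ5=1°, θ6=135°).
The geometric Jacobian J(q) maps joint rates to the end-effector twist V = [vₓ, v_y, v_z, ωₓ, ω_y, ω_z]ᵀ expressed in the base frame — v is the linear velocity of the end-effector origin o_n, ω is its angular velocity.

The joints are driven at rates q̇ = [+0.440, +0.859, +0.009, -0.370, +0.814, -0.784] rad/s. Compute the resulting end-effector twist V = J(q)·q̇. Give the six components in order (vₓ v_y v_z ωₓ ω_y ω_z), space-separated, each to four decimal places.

o_n = [0.5970, -0.2312, 0.8195]
J₁: ẑ×o_n = [0.2312, 0.5970, -0.0000], ω = ẑ
J2: z=[0.0000, 0.0000, 1.0000] o=[0.5670, -0.4273, 0.0000] → [-0.1961, 0.0300, 0.0000, 0.0000, 0.0000, 1.0000]
J3: z=[0.0349, -0.9994, 0.0000] o=[1.2666, -0.4029, 0.2700] → [-0.5491, -0.0192, -0.6632, 0.0349, -0.9994, 0.0000]
J4: z=[0.0349, -0.9994, 0.0000] o=[1.0974, -0.4088, 0.7617] → [-0.0578, -0.0020, -0.4939, 0.0349, -0.9994, 0.0000]
J5: z=[0.6153, 0.0215, -0.7880] o=[0.5921, -0.6165, 0.3615] → [0.3135, -0.2856, 0.2370, 0.6153, 0.0215, -0.7880]
J6: z=[-0.0211, 0.9997, 0.0107] o=[0.5259, -0.6159, 0.1702] → [0.6450, 0.0145, -0.0793, -0.0211, 0.9997, 0.0107]
V = J·q̇ = [-0.3008, 0.0452, 0.4318, 0.5048, -0.4055, 0.6491]

-0.3008 0.0452 0.4318 0.5048 -0.4055 0.6491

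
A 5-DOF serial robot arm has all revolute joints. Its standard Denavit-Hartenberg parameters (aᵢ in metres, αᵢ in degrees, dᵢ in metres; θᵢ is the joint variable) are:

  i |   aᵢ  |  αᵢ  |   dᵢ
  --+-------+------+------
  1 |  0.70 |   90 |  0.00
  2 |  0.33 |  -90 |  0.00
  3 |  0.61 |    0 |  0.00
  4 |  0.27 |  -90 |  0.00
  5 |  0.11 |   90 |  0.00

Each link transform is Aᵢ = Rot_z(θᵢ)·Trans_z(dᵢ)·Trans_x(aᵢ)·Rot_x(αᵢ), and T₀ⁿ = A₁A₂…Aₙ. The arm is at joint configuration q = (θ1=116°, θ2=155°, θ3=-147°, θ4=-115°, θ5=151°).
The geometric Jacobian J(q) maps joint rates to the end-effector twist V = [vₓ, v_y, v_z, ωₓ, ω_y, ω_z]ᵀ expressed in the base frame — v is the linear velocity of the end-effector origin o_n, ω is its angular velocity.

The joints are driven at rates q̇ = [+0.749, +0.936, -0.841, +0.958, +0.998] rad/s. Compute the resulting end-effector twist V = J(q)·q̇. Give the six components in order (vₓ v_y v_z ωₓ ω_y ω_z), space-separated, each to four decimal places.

o_n = [-0.2546, 0.8872, -0.0386]
J₁: ẑ×o_n = [-0.8872, -0.2546, 0.0000], ω = ẑ
J2: z=[0.8988, 0.4384, 0.0000] o=[-0.3069, 0.6292, 0.0000] → [-0.0169, 0.0347, 0.2090, 0.8988, 0.4384, 0.0000]
J3: z=[0.1853, -0.3798, -0.9063] o=[-0.1758, 0.3603, 0.1395] → [0.5452, 0.1044, 0.0677, 0.1853, -0.3798, -0.9063]
J4: z=[0.1853, -0.3798, -0.9063] o=[-0.0804, 0.9227, -0.0767] → [-0.0466, 0.1508, -0.0727, 0.1853, -0.3798, -0.9063]
J5: z=[-0.2683, 0.8677, -0.4185] o=[-0.3356, 0.8361, -0.0926] → [0.0682, -0.0194, -0.0841, -0.2683, 0.8677, -0.4185]
V = J·q̇ = [-1.1155, -0.1209, -0.0148, 0.5951, 1.2318, 0.2253]

-1.1155 -0.1209 -0.0148 0.5951 1.2318 0.2253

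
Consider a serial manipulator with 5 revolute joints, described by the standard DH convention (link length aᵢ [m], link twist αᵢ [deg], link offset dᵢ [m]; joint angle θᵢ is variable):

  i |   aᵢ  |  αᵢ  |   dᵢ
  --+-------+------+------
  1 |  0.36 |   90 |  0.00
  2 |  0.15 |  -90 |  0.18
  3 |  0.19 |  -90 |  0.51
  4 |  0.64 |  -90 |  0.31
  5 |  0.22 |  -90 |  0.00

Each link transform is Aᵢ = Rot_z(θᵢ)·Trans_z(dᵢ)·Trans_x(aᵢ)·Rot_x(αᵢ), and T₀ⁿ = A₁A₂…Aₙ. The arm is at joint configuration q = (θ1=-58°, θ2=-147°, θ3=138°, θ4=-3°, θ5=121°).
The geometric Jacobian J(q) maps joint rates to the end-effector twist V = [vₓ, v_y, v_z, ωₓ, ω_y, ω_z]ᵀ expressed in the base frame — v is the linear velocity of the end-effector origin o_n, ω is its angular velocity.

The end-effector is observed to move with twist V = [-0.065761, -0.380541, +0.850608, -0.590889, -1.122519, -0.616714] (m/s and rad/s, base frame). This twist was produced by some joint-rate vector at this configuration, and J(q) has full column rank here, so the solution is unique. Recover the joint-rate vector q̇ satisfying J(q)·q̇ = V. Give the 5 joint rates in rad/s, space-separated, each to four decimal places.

o_n = [0.7289, -0.7724, -0.1985]
J₁: ẑ×o_n = [0.7724, 0.7289, -0.0000], ω = ẑ
J2: z=[-0.8480, -0.5299, 0.0000] o=[0.1908, -0.3053, 0.0000] → [0.1052, -0.1683, 0.6813, -0.8480, -0.5299, 0.0000]
J3: z=[0.2886, -0.4619, -0.8387] o=[-0.0285, -0.2940, -0.0817] → [-0.3473, -0.6016, 0.2118, 0.2886, -0.4619, -0.8387]
J4: z=[-0.3328, -0.8697, 0.3644] o=[0.2892, -0.5626, -0.4325] → [-0.1271, 0.2381, 0.4523, -0.3328, -0.8697, 0.3644]
J5: z=[-0.2412, 0.4521, 0.8587] o=[0.7695, -0.9589, -0.0890] → [-0.2096, -0.0612, -0.0267, -0.2412, 0.4521, 0.8587]
q̇ = J⁺·V = [0.0160, 0.8590, 0.5640, 0.3040, -0.3150]

0.0160 0.8590 0.5640 0.3040 -0.3150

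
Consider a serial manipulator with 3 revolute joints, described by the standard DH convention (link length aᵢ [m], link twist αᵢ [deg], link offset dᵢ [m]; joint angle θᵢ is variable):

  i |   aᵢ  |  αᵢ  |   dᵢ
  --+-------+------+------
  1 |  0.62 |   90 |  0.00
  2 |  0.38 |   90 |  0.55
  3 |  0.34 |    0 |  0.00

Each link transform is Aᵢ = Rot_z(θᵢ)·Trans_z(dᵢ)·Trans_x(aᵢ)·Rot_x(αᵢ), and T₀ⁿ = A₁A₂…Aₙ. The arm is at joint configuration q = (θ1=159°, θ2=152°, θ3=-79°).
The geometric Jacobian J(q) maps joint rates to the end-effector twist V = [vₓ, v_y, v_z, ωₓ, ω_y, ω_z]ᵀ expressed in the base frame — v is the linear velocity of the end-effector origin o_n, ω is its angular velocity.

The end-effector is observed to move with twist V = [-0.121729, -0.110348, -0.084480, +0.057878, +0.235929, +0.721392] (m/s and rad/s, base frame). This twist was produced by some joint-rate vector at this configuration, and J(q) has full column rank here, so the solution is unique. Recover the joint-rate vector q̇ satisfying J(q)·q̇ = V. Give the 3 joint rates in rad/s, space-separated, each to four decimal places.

o_n = [-0.1346, 0.2833, 0.2089]
J₁: ẑ×o_n = [-0.2833, -0.1346, 0.0000], ω = ẑ
J2: z=[0.3584, 0.9336, 0.0000] o=[-0.5788, 0.2222, 0.0000] → [0.1950, -0.0748, -0.3928, 0.3584, 0.9336, 0.0000]
J3: z=[-0.4383, 0.1682, 0.8829] o=[-0.0685, 0.6154, 0.1784] → [0.2984, -0.0450, 0.1567, -0.4383, 0.1682, 0.8829]
q̇ = J⁺·V = [0.6640, 0.2410, 0.0650]

0.6640 0.2410 0.0650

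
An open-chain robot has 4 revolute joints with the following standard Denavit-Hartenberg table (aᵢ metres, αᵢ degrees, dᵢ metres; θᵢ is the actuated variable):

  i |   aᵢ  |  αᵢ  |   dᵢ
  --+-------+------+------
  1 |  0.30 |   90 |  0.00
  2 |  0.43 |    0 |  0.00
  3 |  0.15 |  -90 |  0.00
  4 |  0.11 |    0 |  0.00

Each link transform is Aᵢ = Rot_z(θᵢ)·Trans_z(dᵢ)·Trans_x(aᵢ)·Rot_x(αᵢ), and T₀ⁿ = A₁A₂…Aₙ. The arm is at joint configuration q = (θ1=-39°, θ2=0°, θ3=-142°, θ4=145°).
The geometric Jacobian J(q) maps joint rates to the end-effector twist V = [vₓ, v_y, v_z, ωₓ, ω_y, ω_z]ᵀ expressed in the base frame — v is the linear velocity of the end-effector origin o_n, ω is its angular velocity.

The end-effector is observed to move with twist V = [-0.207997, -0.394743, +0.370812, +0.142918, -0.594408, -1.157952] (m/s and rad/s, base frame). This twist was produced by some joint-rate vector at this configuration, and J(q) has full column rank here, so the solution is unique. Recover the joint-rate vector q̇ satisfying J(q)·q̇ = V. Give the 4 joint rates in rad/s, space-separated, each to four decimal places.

-0.5370 0.8320 -0.4600 0.7880

o_n = [0.5703, -0.3807, -0.0369]
J₁: ẑ×o_n = [0.3807, 0.5703, -0.0000], ω = ẑ
J2: z=[-0.6293, -0.7771, 0.0000] o=[0.2331, -0.1888, 0.0000] → [0.0287, -0.0232, 0.3828, -0.6293, -0.7771, 0.0000]
J3: z=[-0.6293, -0.7771, 0.0000] o=[0.5673, -0.4594, 0.0000] → [0.0287, -0.0232, -0.0472, -0.6293, -0.7771, 0.0000]
J4: z=[0.4785, -0.3874, -0.7880] o=[0.4755, -0.3850, -0.0923] → [-0.0181, -0.1013, 0.0388, 0.4785, -0.3874, -0.7880]
q̇ = J⁺·V = [-0.5370, 0.8320, -0.4600, 0.7880]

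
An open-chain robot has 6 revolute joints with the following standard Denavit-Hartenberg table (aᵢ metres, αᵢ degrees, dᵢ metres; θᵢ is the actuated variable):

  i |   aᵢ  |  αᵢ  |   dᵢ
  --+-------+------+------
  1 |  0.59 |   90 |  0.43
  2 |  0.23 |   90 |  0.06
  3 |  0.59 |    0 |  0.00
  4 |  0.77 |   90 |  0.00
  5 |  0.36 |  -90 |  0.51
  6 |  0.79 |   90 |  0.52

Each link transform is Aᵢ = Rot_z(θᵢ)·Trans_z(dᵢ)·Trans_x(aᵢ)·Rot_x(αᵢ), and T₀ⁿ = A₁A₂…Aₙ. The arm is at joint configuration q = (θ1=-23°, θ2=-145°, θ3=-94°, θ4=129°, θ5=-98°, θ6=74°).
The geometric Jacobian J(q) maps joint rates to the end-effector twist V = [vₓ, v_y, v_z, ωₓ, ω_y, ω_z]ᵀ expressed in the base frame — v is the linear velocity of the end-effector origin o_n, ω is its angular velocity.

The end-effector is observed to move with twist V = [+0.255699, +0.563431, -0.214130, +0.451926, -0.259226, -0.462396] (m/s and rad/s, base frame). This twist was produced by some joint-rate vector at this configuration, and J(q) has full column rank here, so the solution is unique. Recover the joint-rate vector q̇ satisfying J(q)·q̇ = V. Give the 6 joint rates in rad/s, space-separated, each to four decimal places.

o_n = [-0.0384, -0.3820, -0.6902]
J₁: ẑ×o_n = [0.3820, -0.0384, 0.0000], ω = ẑ
J2: z=[-0.3907, -0.9205, 0.0000] o=[0.5431, -0.2305, 0.4300] → [1.0311, -0.4377, -0.4761, -0.3907, -0.9205, 0.0000]
J3: z=[-0.5280, 0.2241, 0.8192] o=[0.3462, -0.2121, 0.2981] → [-0.0824, -0.8368, 0.1759, -0.5280, 0.2241, 0.8192]
J4: z=[-0.5280, 0.2241, 0.8192] o=[0.6072, 0.3165, 0.3217] → [0.3454, -1.0631, 0.5135, -0.5280, 0.2241, 0.8192]
J5: z=[-0.1124, 0.9376, -0.3290] o=[-0.0409, 0.1118, -0.0401] → [-0.7720, -0.0739, 0.0531, -0.1124, 0.9376, -0.3290]
J6: z=[-0.7601, -0.2944, -0.5793] o=[0.1321, 0.5234, -0.4764] → [-0.4615, -0.0637, 0.6380, -0.7601, -0.2944, -0.5793]
q̇ = J⁺·V = [-0.0070, 0.0440, -0.7240, 0.0370, -0.1080, -0.1240]

-0.0070 0.0440 -0.7240 0.0370 -0.1080 -0.1240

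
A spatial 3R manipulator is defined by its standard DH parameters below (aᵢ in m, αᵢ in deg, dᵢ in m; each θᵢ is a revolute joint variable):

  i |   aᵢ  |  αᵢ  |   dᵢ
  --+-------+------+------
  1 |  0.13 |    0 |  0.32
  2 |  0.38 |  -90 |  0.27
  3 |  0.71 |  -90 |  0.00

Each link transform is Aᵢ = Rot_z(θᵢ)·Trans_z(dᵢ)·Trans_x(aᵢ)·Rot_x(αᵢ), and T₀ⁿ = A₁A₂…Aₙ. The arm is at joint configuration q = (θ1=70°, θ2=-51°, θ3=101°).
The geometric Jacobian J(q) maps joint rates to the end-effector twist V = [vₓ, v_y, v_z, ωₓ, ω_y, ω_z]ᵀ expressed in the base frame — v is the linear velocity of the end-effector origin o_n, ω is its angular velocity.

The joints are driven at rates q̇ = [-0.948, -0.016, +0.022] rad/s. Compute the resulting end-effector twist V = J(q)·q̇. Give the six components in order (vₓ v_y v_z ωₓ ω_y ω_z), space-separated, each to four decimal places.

0.1781 -0.2700 0.0030 -0.0072 0.0208 -0.9640

o_n = [0.2757, 0.2018, -0.1070]
J₁: ẑ×o_n = [-0.2018, 0.2757, 0.0000], ω = ẑ
J2: z=[0.0000, 0.0000, 1.0000] o=[0.0445, 0.1222, 0.3200] → [-0.0796, 0.2312, 0.0000, 0.0000, 0.0000, 1.0000]
J3: z=[-0.3256, 0.9455, 0.0000] o=[0.4038, 0.2459, 0.5900] → [-0.6590, -0.2269, 0.1355, -0.3256, 0.9455, 0.0000]
V = J·q̇ = [0.1781, -0.2700, 0.0030, -0.0072, 0.0208, -0.9640]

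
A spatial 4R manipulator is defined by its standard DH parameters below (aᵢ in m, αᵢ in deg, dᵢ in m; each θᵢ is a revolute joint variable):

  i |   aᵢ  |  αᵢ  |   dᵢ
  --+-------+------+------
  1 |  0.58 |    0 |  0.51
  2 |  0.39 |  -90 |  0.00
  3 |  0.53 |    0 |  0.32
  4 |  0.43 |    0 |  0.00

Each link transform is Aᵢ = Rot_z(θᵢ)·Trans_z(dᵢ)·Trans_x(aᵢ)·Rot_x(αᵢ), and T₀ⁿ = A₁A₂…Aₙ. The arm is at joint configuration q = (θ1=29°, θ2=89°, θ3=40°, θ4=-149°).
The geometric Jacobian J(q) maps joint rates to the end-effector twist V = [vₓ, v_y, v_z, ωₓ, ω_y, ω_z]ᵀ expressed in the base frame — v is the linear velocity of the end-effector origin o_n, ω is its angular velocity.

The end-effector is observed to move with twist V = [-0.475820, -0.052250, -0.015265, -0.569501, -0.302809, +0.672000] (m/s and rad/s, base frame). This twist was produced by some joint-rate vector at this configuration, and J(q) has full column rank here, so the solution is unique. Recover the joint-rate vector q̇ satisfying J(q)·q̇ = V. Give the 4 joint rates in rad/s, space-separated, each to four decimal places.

0.3770 0.2950 0.2600 0.3850

o_n = [-0.0832, 0.7102, 0.5759]
J₁: ẑ×o_n = [-0.7102, -0.0832, 0.0000], ω = ẑ
J2: z=[0.0000, 0.0000, 1.0000] o=[0.5073, 0.2812, 0.5100] → [-0.4290, -0.5905, 0.0000, 0.0000, 0.0000, 1.0000]
J3: z=[-0.8829, -0.4695, 0.0000] o=[0.3242, 0.6255, 0.5100] → [-0.0309, 0.0582, -0.2660, -0.8829, -0.4695, 0.0000]
J4: z=[-0.8829, -0.4695, 0.0000] o=[-0.1490, 0.8338, 0.1693] → [-0.1909, 0.3590, 0.1400, -0.8829, -0.4695, 0.0000]
q̇ = J⁺·V = [0.3770, 0.2950, 0.2600, 0.3850]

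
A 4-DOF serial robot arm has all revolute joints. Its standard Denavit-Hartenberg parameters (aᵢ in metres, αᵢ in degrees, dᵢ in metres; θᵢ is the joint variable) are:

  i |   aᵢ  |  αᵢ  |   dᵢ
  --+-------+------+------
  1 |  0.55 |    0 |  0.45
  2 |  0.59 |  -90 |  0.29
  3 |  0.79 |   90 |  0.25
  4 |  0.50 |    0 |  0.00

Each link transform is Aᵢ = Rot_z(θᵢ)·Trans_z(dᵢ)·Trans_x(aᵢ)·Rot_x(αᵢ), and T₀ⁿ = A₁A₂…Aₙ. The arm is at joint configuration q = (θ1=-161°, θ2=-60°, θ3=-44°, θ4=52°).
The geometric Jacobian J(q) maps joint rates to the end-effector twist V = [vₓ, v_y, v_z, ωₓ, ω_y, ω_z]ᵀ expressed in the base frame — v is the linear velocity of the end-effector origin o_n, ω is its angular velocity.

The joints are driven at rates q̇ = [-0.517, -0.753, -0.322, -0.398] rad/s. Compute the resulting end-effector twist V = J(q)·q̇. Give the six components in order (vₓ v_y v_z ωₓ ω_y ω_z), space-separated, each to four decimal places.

o_n = [-1.9838, 0.2401, 1.5026]
J₁: ẑ×o_n = [-0.2401, -1.9838, 0.0000], ω = ẑ
J2: z=[0.0000, 0.0000, 1.0000] o=[-0.5200, -0.1791, 0.4500] → [-0.4191, -1.4638, 0.0000, 0.0000, 0.0000, 1.0000]
J3: z=[-0.6561, -0.7547, 0.0000] o=[-0.9653, 0.2080, 0.7400] → [-0.5756, 0.5003, -0.7897, -0.6561, -0.7547, 0.0000]
J4: z=[0.5243, -0.4557, 0.7193] o=[-1.5582, 0.3922, 1.2888] → [0.0119, -0.4183, -0.2737, 0.5243, -0.4557, 0.7193]
V = J·q̇ = [0.6203, 2.1332, 0.3632, 0.0026, 0.4244, -1.5563]

0.6203 2.1332 0.3632 0.0026 0.4244 -1.5563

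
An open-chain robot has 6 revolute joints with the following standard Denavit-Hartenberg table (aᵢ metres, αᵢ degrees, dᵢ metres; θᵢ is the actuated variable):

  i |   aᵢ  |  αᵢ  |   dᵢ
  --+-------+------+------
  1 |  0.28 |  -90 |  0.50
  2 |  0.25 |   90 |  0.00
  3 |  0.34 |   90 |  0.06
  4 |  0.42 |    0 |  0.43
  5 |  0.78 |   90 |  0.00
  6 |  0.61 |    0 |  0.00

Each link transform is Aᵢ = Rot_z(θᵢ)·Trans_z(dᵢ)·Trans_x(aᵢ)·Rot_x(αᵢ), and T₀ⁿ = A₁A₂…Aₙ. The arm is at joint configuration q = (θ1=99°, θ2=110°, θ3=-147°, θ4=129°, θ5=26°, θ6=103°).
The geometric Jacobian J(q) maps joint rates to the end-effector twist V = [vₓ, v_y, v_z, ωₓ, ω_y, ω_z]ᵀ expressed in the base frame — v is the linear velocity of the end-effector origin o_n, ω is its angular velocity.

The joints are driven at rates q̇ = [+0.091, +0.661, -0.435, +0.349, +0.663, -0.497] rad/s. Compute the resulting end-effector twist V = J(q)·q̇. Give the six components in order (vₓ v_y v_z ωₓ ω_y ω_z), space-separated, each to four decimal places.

-0.3573 -1.2642 -1.1383 -1.4940 -0.9492 0.7462

o_n = [-1.2555, 0.6701, 0.1648]
J₁: ẑ×o_n = [-0.6701, -1.2555, 0.0000], ω = ẑ
J2: z=[-0.9877, -0.1564, 0.0000] o=[-0.0438, 0.2766, 0.5000] → [0.0524, -0.3311, -0.5783, -0.9877, -0.1564, 0.0000]
J3: z=[-0.1470, 0.9281, -0.3420] o=[-0.0304, 0.1921, 0.2651] → [0.0704, 0.4042, 1.0667, -0.1470, 0.9281, -0.3420]
J4: z=[-0.8575, 0.0528, 0.5118] o=[0.1284, 0.3731, 0.5125] → [-0.1704, -1.0064, -0.1817, -0.8575, 0.0528, 0.5118]
J5: z=[-0.8575, 0.0528, 0.5118] o=[-0.4186, 0.6013, 0.4126] → [-0.0483, -0.6408, -0.0148, -0.8575, 0.0528, 0.5118]
J6: z=[0.0751, 0.9969, 0.0231] o=[-0.8156, 0.6468, -0.2572] → [0.4202, -0.0419, 0.4402, 0.0751, 0.9969, 0.0231]
V = J·q̇ = [-0.3573, -1.2642, -1.1383, -1.4940, -0.9492, 0.7462]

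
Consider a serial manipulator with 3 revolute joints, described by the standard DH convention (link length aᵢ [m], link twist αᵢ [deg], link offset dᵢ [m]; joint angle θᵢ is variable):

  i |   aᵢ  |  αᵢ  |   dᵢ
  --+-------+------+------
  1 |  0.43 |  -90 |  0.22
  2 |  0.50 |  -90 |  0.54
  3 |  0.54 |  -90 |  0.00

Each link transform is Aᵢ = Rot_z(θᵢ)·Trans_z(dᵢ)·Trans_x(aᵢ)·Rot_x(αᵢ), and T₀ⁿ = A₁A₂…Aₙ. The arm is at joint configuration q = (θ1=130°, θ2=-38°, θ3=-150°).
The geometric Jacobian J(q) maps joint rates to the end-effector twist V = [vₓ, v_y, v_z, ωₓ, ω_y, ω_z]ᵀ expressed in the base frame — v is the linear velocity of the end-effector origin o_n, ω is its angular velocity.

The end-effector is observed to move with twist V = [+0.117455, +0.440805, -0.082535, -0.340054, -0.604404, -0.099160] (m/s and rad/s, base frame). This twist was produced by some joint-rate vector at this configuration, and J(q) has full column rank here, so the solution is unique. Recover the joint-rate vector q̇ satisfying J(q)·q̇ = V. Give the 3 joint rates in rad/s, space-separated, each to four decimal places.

o_n = [-0.9133, -0.1717, 0.2399]
J₁: ẑ×o_n = [0.1717, -0.9133, 0.0000], ω = ẑ
J2: z=[-0.7660, -0.6428, 0.0000] o=[-0.2764, 0.3294, 0.2200] → [-0.0128, 0.0153, -0.0255, -0.7660, -0.6428, 0.0000]
J3: z=[-0.3957, 0.4716, -0.7880] o=[-0.9433, 0.2841, 0.5278] → [-0.4950, -0.1376, 0.1662, -0.3957, 0.4716, -0.7880]
q̇ = J⁺·V = [-0.4120, 0.6490, -0.3970]

-0.4120 0.6490 -0.3970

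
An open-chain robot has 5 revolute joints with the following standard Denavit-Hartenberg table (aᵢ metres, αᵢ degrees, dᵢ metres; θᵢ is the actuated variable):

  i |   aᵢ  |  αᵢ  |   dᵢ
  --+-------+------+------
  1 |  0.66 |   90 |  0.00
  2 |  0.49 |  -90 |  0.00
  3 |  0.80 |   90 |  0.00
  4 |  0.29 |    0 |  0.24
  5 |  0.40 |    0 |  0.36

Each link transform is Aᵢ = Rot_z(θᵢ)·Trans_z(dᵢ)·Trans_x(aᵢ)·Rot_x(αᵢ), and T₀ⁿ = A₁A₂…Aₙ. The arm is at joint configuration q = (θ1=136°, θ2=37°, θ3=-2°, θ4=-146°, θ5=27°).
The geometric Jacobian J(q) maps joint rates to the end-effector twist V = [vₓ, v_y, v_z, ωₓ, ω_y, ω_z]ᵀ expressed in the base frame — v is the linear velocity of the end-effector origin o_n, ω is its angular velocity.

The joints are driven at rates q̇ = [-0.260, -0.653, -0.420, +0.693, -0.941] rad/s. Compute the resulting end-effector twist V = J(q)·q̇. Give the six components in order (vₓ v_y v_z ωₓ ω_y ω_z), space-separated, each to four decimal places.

o_n = [-0.7504, 1.5760, 0.0933]
J₁: ẑ×o_n = [-1.5760, -0.7504, 0.0000], ω = ẑ
J2: z=[0.6947, 0.7193, 0.0000] o=[-0.4748, 0.4585, 0.0000] → [0.0671, -0.0648, 0.9746, 0.6947, 0.7193, 0.0000]
J3: z=[0.4329, -0.4181, 0.7986] o=[-0.7563, 0.7303, 0.2949] → [-0.5911, 0.0919, 0.3685, 0.4329, -0.4181, 0.7986]
J4: z=[0.7143, 0.6995, -0.0210] o=[-1.1962, 1.1940, 0.7760] → [-0.4696, 0.4783, -0.0389, 0.7143, 0.6995, -0.0210]
J5: z=[0.7143, 0.6995, -0.0210] o=[-0.9628, 1.2903, 0.4969] → [-0.2763, 0.2838, 0.0555, 0.7143, 0.6995, -0.0210]
V = J·q̇ = [0.5488, 0.2632, -0.8704, -0.8126, -0.4676, -0.5902]

0.5488 0.2632 -0.8704 -0.8126 -0.4676 -0.5902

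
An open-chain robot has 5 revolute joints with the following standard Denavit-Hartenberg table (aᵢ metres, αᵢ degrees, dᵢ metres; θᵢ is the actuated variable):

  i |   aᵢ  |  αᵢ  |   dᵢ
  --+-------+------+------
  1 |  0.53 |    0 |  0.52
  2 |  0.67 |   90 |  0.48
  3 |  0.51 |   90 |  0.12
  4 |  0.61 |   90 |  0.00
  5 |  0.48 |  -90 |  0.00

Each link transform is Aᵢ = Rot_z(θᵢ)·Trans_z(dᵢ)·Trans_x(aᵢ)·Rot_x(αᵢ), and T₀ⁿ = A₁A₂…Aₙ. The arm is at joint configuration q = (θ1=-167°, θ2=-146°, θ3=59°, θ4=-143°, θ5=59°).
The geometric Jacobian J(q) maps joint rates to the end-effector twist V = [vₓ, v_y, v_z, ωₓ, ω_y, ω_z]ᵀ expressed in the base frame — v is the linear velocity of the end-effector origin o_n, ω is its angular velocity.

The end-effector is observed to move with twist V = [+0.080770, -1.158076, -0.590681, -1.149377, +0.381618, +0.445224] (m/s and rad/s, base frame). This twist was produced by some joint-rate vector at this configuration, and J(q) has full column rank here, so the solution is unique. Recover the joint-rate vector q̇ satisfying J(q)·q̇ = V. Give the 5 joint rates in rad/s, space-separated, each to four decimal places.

o_n = [-0.1698, 0.8329, 0.6384]
J₁: ẑ×o_n = [-0.8329, -0.1698, 0.0000], ω = ẑ
J2: z=[0.0000, 0.0000, 1.0000] o=[-0.5164, -0.1192, 0.5200] → [-0.9522, 0.3466, 0.0000, 0.0000, 0.0000, 1.0000]
J3: z=[0.7314, -0.6820, 0.0000] o=[-0.0595, 0.3708, 1.0000] → [0.2466, 0.2644, 0.2627, 0.7314, -0.6820, 0.0000]
J4: z=[0.5846, 0.6269, -0.5150] o=[0.2074, 0.4810, 1.4372] → [-0.3195, 0.6612, 0.4422, 0.5846, 0.6269, -0.5150]
J5: z=[0.3727, -0.7714, -0.5159] o=[-0.2322, 0.5479, 1.0196] → [0.4410, 0.1099, 0.1543, 0.3727, -0.7714, -0.5159]
q̇ = J⁺·V = [0.7300, -0.8640, -0.7870, -0.7310, -0.3930]

0.7300 -0.8640 -0.7870 -0.7310 -0.3930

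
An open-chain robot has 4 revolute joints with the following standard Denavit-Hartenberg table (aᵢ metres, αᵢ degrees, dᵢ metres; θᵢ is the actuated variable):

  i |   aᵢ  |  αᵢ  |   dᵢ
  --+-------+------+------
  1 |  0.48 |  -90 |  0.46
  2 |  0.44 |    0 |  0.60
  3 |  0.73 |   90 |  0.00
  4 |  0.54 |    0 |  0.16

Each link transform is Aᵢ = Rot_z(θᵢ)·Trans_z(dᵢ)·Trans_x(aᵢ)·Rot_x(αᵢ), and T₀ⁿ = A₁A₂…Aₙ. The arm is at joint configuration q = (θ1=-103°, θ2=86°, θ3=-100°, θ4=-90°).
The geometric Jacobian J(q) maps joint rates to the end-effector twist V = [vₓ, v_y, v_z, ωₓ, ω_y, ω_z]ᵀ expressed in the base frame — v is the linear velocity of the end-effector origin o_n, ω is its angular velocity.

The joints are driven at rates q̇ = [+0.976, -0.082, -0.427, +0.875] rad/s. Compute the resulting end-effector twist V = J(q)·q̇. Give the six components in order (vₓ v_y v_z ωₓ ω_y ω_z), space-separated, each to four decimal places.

1.0624 -0.5193 0.4577 -0.4483 0.3208 1.8250

o_n = [-0.2070, -1.1635, 0.3529]
J₁: ẑ×o_n = [1.1635, -0.2070, 0.0000], ω = ẑ
J2: z=[0.9744, -0.2250, 0.0000] o=[-0.1080, -0.4677, 0.4600] → [0.0241, 0.1043, -0.7003, 0.9744, -0.2250, 0.0000]
J3: z=[0.9744, -0.2250, 0.0000] o=[0.4697, -0.6326, 0.0211] → [-0.0747, -0.3233, -0.6696, 0.9744, -0.2250, 0.0000]
J4: z=[0.0544, 0.2357, 0.9703] o=[0.3104, -1.3227, 0.1977] → [-0.1179, -0.5105, 0.1306, 0.0544, 0.2357, 0.9703]
V = J·q̇ = [1.0624, -0.5193, 0.4577, -0.4483, 0.3208, 1.8250]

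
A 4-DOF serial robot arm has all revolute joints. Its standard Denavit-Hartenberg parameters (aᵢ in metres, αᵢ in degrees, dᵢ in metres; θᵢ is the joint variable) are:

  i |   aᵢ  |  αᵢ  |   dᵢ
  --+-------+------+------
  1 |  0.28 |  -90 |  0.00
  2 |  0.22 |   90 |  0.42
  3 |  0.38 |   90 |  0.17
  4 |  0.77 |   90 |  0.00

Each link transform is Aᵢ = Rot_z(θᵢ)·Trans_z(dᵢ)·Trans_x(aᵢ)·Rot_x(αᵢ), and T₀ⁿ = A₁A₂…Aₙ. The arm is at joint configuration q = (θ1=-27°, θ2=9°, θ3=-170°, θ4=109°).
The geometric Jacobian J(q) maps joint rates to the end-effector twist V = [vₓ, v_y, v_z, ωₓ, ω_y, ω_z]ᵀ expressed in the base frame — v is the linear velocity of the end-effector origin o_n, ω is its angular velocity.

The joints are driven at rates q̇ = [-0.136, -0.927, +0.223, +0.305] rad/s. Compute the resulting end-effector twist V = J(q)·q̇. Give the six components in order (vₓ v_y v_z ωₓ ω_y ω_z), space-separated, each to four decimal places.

o_n = [0.6367, 0.1218, 0.8725]
J₁: ẑ×o_n = [-0.1218, 0.6367, 0.0000], ω = ẑ
J2: z=[0.4540, 0.8910, 0.0000] o=[0.2495, -0.1271, 0.0000] → [0.7774, -0.3961, -0.2320, 0.4540, 0.8910, 0.0000]
J3: z=[0.1394, -0.0710, 0.9877] o=[0.6338, 0.1485, -0.0344] → [-0.0381, -0.1235, -0.0035, 0.1394, -0.0710, 0.9877]
J4: z=[0.2943, 0.9553, 0.0272] o=[0.2982, 0.2454, 0.1920] → [0.6534, -0.1910, -0.3598, 0.2943, 0.9553, 0.0272]
V = J·q̇ = [-0.5133, 0.1948, 0.1046, -0.3000, -0.5504, 0.0925]

-0.5133 0.1948 0.1046 -0.3000 -0.5504 0.0925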